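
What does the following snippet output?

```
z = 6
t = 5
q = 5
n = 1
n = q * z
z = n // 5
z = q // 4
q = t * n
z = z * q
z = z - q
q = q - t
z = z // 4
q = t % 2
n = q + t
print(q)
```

1

n = 5*6 = 30
z = 30//5 = 6
z = 5//4 = 1
q = 5*30 = 150
z = 1*150 = 150
z = 150-150 = 0
q = 150-5 = 145
z = 0//4 = 0
q = 5%2 = 1
n = 1+5 = 6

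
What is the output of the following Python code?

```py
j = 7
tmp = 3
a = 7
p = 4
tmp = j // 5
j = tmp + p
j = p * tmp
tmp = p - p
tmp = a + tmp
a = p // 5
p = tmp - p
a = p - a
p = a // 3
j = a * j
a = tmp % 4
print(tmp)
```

7

tmp = 7//5 = 1
j = 1+4 = 5
j = 4*1 = 4
tmp = 4-4 = 0
tmp = 7+0 = 7
a = 4//5 = 0
p = 7-4 = 3
a = 3-0 = 3
p = 3//3 = 1
j = 3*4 = 12
a = 7%4 = 3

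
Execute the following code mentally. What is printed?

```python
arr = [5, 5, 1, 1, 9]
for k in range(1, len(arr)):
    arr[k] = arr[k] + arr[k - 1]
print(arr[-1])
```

21

k=1: arr[1] = 5+5 = 10 → [5, 10, 1, 1, 9]
k=2: arr[2] = 1+10 = 11 → [5, 10, 11, 1, 9]
k=3: arr[3] = 1+11 = 12 → [5, 10, 11, 12, 9]
k=4: arr[4] = 9+12 = 21 → [5, 10, 11, 12, 21]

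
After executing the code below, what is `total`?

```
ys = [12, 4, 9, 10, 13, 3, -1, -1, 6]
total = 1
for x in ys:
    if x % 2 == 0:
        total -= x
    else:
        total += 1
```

-26

x=12: even, total = 1-12 = -11
x=4: even, total = (-11)-4 = -15
x=9: not even, total = (-15)+1 = -14
x=10: even, total = (-14)-10 = -24
x=13: not even, total = (-24)+1 = -23
x=3: not even, total = (-23)+1 = -22
x=-1: not even, total = (-22)+1 = -21
x=-1: not even, total = (-21)+1 = -20
x=6: even, total = (-20)-6 = -26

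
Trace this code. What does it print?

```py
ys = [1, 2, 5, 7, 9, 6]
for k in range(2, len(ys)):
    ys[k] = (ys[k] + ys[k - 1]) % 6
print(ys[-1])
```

k=2: ys[2] = (5+2)%6 = 1 → [1, 2, 1, 7, 9, 6]
k=3: ys[3] = (7+1)%6 = 2 → [1, 2, 1, 2, 9, 6]
k=4: ys[4] = (9+2)%6 = 5 → [1, 2, 1, 2, 5, 6]
k=5: ys[5] = (6+5)%6 = 5 → [1, 2, 1, 2, 5, 5]

5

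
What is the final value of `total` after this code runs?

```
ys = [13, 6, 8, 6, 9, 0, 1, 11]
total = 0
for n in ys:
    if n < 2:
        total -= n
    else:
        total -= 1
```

n=13: not <2, total = 0-1 = -1
n=6: not <2, total = (-1)-1 = -2
n=8: not <2, total = (-2)-1 = -3
n=6: not <2, total = (-3)-1 = -4
n=9: not <2, total = (-4)-1 = -5
n=0: <2, total = (-5)-0 = -5
n=1: <2, total = (-5)-1 = -6
n=11: not <2, total = (-6)-1 = -7

-7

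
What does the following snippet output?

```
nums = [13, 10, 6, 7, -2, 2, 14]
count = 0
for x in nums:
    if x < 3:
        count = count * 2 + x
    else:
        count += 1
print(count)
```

15

x=13: not <3, count = 0+1 = 1
x=10: not <3, count = 1+1 = 2
x=6: not <3, count = 2+1 = 3
x=7: not <3, count = 3+1 = 4
x=-2: <3, count = 4*2+(-2) = 6
x=2: <3, count = 6*2+2 = 14
x=14: not <3, count = 14+1 = 15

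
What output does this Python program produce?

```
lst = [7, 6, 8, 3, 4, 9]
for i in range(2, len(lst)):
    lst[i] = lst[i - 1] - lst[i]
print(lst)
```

[7, 6, -2, -5, -9, -18]

i=2: lst[2] = 6-8 = -2 → [7, 6, -2, 3, 4, 9]
i=3: lst[3] = (-2)-3 = -5 → [7, 6, -2, -5, 4, 9]
i=4: lst[4] = (-5)-4 = -9 → [7, 6, -2, -5, -9, 9]
i=5: lst[5] = (-9)-9 = -18 → [7, 6, -2, -5, -9, -18]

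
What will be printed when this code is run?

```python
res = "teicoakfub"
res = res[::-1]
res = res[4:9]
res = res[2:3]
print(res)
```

reverse → 'bufkaociet'
slice [4:9] → 'aocie'
slice [2:3] → 'c'

c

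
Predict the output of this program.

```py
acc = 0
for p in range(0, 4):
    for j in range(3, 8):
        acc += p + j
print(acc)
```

130

p=0,j=3: acc = 0+3 = 3
p=0,j=4: acc = 3+4 = 7
p=0,j=5: acc = 7+5 = 12
p=0,j=6: acc = 12+6 = 18
p=0,j=7: acc = 18+7 = 25
p=1,j=3: acc = 25+4 = 29
p=1,j=4: acc = 29+5 = 34
p=1,j=5: acc = 34+6 = 40
p=1,j=6: acc = 40+7 = 47
p=1,j=7: acc = 47+8 = 55
p=2,j=3: acc = 55+5 = 60
p=2,j=4: acc = 60+6 = 66
p=2,j=5: acc = 66+7 = 73
p=2,j=6: acc = 73+8 = 81
p=2,j=7: acc = 81+9 = 90
p=3,j=3: acc = 90+6 = 96
p=3,j=4: acc = 96+7 = 103
p=3,j=5: acc = 103+8 = 111
p=3,j=6: acc = 111+9 = 120
p=3,j=7: acc = 120+10 = 130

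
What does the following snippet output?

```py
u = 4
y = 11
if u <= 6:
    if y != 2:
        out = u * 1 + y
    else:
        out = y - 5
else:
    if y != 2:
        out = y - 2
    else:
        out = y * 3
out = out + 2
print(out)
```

u=4, y=11
u <= 6 is True; y != 2 is True
→ out = u * 1 + y = 15
out = 15+2 = 17

17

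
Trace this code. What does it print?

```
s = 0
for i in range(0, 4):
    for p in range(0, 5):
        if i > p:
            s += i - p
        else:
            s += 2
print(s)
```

38

i=0,p=0: not 0>0, s = 0+2 = 2
i=0,p=1: not 0>1, s = 2+2 = 4
i=0,p=2: not 0>2, s = 4+2 = 6
i=0,p=3: not 0>3, s = 6+2 = 8
i=0,p=4: not 0>4, s = 8+2 = 10
i=1,p=0: 1>0, s = 10+1 = 11
i=1,p=1: not 1>1, s = 11+2 = 13
i=1,p=2: not 1>2, s = 13+2 = 15
i=1,p=3: not 1>3, s = 15+2 = 17
i=1,p=4: not 1>4, s = 17+2 = 19
i=2,p=0: 2>0, s = 19+2 = 21
i=2,p=1: 2>1, s = 21+1 = 22
i=2,p=2: not 2>2, s = 22+2 = 24
i=2,p=3: not 2>3, s = 24+2 = 26
i=2,p=4: not 2>4, s = 26+2 = 28
i=3,p=0: 3>0, s = 28+3 = 31
i=3,p=1: 3>1, s = 31+2 = 33
i=3,p=2: 3>2, s = 33+1 = 34
i=3,p=3: not 3>3, s = 34+2 = 36
i=3,p=4: not 3>4, s = 36+2 = 38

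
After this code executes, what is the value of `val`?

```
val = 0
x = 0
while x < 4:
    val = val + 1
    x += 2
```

x=0: val = 0+1 = 1
x=2: val = 1+1 = 2

2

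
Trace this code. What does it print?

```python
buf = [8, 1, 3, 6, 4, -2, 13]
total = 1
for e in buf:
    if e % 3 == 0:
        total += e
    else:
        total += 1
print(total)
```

e=8: not %3==0, total = 1+1 = 2
e=1: not %3==0, total = 2+1 = 3
e=3: %3==0, total = 3+3 = 6
e=6: %3==0, total = 6+6 = 12
e=4: not %3==0, total = 12+1 = 13
e=-2: not %3==0, total = 13+1 = 14
e=13: not %3==0, total = 14+1 = 15

15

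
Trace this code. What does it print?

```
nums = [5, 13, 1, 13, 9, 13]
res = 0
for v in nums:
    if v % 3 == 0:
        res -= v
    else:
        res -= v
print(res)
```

-54

v=5: not %3==0, res = 0-5 = -5
v=13: not %3==0, res = (-5)-13 = -18
v=1: not %3==0, res = (-18)-1 = -19
v=13: not %3==0, res = (-19)-13 = -32
v=9: %3==0, res = (-32)-9 = -41
v=13: not %3==0, res = (-41)-13 = -54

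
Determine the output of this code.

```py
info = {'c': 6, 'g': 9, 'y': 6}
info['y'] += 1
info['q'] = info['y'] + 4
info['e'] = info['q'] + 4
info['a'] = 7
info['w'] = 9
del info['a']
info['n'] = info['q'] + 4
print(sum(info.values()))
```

72

info['y'] = 6+1 = 7 → {'c': 6, 'g': 9, 'y': 7}
info['q'] = info['y']+4 = 11 → {'c': 6, 'g': 9, 'y': 7, 'q': 11}
info['e'] = info['q']+4 = 15 → {'c': 6, 'g': 9, 'y': 7, 'q': 11, 'e': 15}
info['a'] = 7 → {'c': 6, 'g': 9, 'y': 7, 'q': 11, 'e': 15, 'a': 7}
info['w'] = 9 → {'c': 6, 'g': 9, 'y': 7, 'q': 11, 'e': 15, 'a': 7, 'w': 9}
del 'a' → {'c': 6, 'g': 9, 'y': 7, 'q': 11, 'e': 15, 'w': 9}
info['n'] = info['q']+4 = 15 → {'c': 6, 'g': 9, 'y': 7, 'q': 11, 'e': 15, 'w': 9, 'n': 15}
sum of values = 72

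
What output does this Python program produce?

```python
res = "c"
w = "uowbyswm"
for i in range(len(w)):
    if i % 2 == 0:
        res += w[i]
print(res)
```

cuwyw

i=0: add 'u' → 'cu'
i=1: skip
i=2: add 'w' → 'cuw'
i=3: skip
i=4: add 'y' → 'cuwy'
i=5: skip
i=6: add 'w' → 'cuwyw'
i=7: skip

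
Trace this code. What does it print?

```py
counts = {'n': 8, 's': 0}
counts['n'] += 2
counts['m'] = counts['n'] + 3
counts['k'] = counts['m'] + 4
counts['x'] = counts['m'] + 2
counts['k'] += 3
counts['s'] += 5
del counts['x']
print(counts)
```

counts['n'] = 8+2 = 10 → {'n': 10, 's': 0}
counts['m'] = counts['n']+3 = 13 → {'n': 10, 's': 0, 'm': 13}
counts['k'] = counts['m']+4 = 17 → {'n': 10, 's': 0, 'm': 13, 'k': 17}
counts['x'] = counts['m']+2 = 15 → {'n': 10, 's': 0, 'm': 13, 'k': 17, 'x': 15}
counts['k'] = 17+3 = 20 → {'n': 10, 's': 0, 'm': 13, 'k': 20, 'x': 15}
counts['s'] = 0+5 = 5 → {'n': 10, 's': 5, 'm': 13, 'k': 20, 'x': 15}
del 'x' → {'n': 10, 's': 5, 'm': 13, 'k': 20}

{'n': 10, 's': 5, 'm': 13, 'k': 20}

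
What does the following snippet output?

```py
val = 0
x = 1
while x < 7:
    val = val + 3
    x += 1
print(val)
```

18

x=1: val = 0+3 = 3
x=2: val = 3+3 = 6
x=3: val = 6+3 = 9
x=4: val = 9+3 = 12
x=5: val = 12+3 = 15
x=6: val = 15+3 = 18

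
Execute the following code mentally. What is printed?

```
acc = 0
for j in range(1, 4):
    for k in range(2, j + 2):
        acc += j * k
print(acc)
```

39

j=1,k=2: acc = 0+2 = 2
j=2,k=2: acc = 2+4 = 6
j=2,k=3: acc = 6+6 = 12
j=3,k=2: acc = 12+6 = 18
j=3,k=3: acc = 18+9 = 27
j=3,k=4: acc = 27+12 = 39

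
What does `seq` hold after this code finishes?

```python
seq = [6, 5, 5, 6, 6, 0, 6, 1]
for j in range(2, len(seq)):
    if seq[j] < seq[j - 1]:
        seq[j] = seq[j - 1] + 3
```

j=2: 5>=5, unchanged → [6, 5, 5, 6, 6, 0, 6, 1]
j=3: 6>=5, unchanged → [6, 5, 5, 6, 6, 0, 6, 1]
j=4: 6>=6, unchanged → [6, 5, 5, 6, 6, 0, 6, 1]
j=5: 0<6, seq[5] = 6+3 = 9 → [6, 5, 5, 6, 6, 9, 6, 1]
j=6: 6<9, seq[6] = 9+3 = 12 → [6, 5, 5, 6, 6, 9, 12, 1]
j=7: 1<12, seq[7] = 12+3 = 15 → [6, 5, 5, 6, 6, 9, 12, 15]

[6, 5, 5, 6, 6, 9, 12, 15]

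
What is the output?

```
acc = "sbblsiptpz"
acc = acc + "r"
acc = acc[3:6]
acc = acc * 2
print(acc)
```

lsilsi

+ 'r' → 'sbblsiptpzr'
slice [3:6] → 'lsi'
repeat ×2 → 'lsilsi'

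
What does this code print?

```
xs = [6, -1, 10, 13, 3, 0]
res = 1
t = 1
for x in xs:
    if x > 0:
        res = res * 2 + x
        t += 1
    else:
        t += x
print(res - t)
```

129

x=6: >0, res = 1*2+6 = 8; t=2
x=-1: not >0; t=1
x=10: >0, res = 8*2+10 = 26; t=2
x=13: >0, res = 26*2+13 = 65; t=3
x=3: >0, res = 65*2+3 = 133; t=4
x=0: not >0; t=4
res-t = 133-4 = 129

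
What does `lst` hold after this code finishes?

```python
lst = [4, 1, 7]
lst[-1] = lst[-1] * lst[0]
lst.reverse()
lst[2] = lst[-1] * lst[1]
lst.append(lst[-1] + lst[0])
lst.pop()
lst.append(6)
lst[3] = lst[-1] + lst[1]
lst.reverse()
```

[7, 4, 1, 28]

lst[-1] = lst[-1]*lst[0] = 7*4 = 28 → [4, 1, 28]
reverse → [28, 1, 4]
lst[2] = lst[-1]*lst[1] = 4*1 = 4 → [28, 1, 4]
append lst[-1]+lst[0] = 4+28 = 32 → [28, 1, 4, 32]
pop() removes 32 → [28, 1, 4]
append 6 → [28, 1, 4, 6]
lst[3] = lst[-1]+lst[1] = 6+1 = 7 → [28, 1, 4, 7]
reverse → [7, 4, 1, 28]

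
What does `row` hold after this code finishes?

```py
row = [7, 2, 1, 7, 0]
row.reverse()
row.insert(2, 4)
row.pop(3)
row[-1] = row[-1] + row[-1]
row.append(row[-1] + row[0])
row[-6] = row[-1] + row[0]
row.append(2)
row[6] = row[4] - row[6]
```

reverse → [0, 7, 1, 2, 7]
insert 4 at 2 → [0, 7, 4, 1, 2, 7]
pop(3) removes 1 → [0, 7, 4, 2, 7]
row[-1] = row[-1]+row[-1] = 7+7 = 14 → [0, 7, 4, 2, 14]
append row[-1]+row[0] = 14+0 = 14 → [0, 7, 4, 2, 14, 14]
row[-6] = row[-1]+row[0] = 14+0 = 14 → [14, 7, 4, 2, 14, 14]
append 2 → [14, 7, 4, 2, 14, 14, 2]
row[6] = row[4]-row[6] = 14-2 = 12 → [14, 7, 4, 2, 14, 14, 12]

[14, 7, 4, 2, 14, 14, 12]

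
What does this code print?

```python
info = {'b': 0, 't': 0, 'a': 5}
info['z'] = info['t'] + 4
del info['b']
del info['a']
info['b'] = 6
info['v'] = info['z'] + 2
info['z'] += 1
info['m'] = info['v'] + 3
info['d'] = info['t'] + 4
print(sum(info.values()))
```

30

info['z'] = info['t']+4 = 4 → {'b': 0, 't': 0, 'a': 5, 'z': 4}
del 'b' → {'t': 0, 'a': 5, 'z': 4}
del 'a' → {'t': 0, 'z': 4}
info['b'] = 6 → {'t': 0, 'z': 4, 'b': 6}
info['v'] = info['z']+2 = 6 → {'t': 0, 'z': 4, 'b': 6, 'v': 6}
info['z'] = 4+1 = 5 → {'t': 0, 'z': 5, 'b': 6, 'v': 6}
info['m'] = info['v']+3 = 9 → {'t': 0, 'z': 5, 'b': 6, 'v': 6, 'm': 9}
info['d'] = info['t']+4 = 4 → {'t': 0, 'z': 5, 'b': 6, 'v': 6, 'm': 9, 'd': 4}
sum of values = 30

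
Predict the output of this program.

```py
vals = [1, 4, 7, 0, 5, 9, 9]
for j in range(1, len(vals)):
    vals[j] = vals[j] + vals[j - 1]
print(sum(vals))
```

108

j=1: vals[1] = 4+1 = 5 → [1, 5, 7, 0, 5, 9, 9]
j=2: vals[2] = 7+5 = 12 → [1, 5, 12, 0, 5, 9, 9]
j=3: vals[3] = 0+12 = 12 → [1, 5, 12, 12, 5, 9, 9]
j=4: vals[4] = 5+12 = 17 → [1, 5, 12, 12, 17, 9, 9]
j=5: vals[5] = 9+17 = 26 → [1, 5, 12, 12, 17, 26, 9]
j=6: vals[6] = 9+26 = 35 → [1, 5, 12, 12, 17, 26, 35]
sum = 108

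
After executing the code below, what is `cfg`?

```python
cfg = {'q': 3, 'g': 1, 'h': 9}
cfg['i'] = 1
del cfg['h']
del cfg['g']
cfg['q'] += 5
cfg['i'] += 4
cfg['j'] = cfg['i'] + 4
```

cfg['i'] = 1 → {'q': 3, 'g': 1, 'h': 9, 'i': 1}
del 'h' → {'q': 3, 'g': 1, 'i': 1}
del 'g' → {'q': 3, 'i': 1}
cfg['q'] = 3+5 = 8 → {'q': 8, 'i': 1}
cfg['i'] = 1+4 = 5 → {'q': 8, 'i': 5}
cfg['j'] = cfg['i']+4 = 9 → {'q': 8, 'i': 5, 'j': 9}

{'q': 8, 'i': 5, 'j': 9}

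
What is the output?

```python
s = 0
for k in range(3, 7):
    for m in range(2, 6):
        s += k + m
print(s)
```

k=3,m=2: s = 0+5 = 5
k=3,m=3: s = 5+6 = 11
k=3,m=4: s = 11+7 = 18
k=3,m=5: s = 18+8 = 26
k=4,m=2: s = 26+6 = 32
k=4,m=3: s = 32+7 = 39
k=4,m=4: s = 39+8 = 47
k=4,m=5: s = 47+9 = 56
k=5,m=2: s = 56+7 = 63
k=5,m=3: s = 63+8 = 71
k=5,m=4: s = 71+9 = 80
k=5,m=5: s = 80+10 = 90
k=6,m=2: s = 90+8 = 98
k=6,m=3: s = 98+9 = 107
k=6,m=4: s = 107+10 = 117
k=6,m=5: s = 117+11 = 128

128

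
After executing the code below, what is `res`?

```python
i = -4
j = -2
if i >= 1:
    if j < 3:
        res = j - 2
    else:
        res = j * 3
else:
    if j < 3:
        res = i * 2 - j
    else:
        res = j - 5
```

i=-4, j=-2
i >= 1 is False; j < 3 is True
→ res = i * 2 - j = -6

-6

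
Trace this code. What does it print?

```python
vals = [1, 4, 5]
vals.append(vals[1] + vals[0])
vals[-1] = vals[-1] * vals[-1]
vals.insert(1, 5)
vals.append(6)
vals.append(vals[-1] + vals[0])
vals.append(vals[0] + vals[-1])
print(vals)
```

[1, 5, 4, 5, 25, 6, 7, 8]

append vals[1]+vals[0] = 4+1 = 5 → [1, 4, 5, 5]
vals[-1] = vals[-1]*vals[-1] = 5*5 = 25 → [1, 4, 5, 25]
insert 5 at 1 → [1, 5, 4, 5, 25]
append 6 → [1, 5, 4, 5, 25, 6]
append vals[-1]+vals[0] = 6+1 = 7 → [1, 5, 4, 5, 25, 6, 7]
append vals[0]+vals[-1] = 1+7 = 8 → [1, 5, 4, 5, 25, 6, 7, 8]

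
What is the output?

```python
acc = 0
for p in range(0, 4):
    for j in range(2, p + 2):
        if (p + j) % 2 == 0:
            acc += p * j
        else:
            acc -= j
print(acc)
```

p=1,j=2: odd sum, acc = 0-2 = -2
p=2,j=2: even sum, acc = (-2)+4 = 2
p=2,j=3: odd sum, acc = 2-3 = -1
p=3,j=2: odd sum, acc = (-1)-2 = -3
p=3,j=3: even sum, acc = (-3)+9 = 6
p=3,j=4: odd sum, acc = 6-4 = 2

2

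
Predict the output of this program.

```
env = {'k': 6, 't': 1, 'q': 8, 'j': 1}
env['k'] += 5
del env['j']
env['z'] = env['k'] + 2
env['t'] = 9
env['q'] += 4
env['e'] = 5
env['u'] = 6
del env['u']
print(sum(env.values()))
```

50

env['k'] = 6+5 = 11 → {'k': 11, 't': 1, 'q': 8, 'j': 1}
del 'j' → {'k': 11, 't': 1, 'q': 8}
env['z'] = env['k']+2 = 13 → {'k': 11, 't': 1, 'q': 8, 'z': 13}
env['t'] = 9 → {'k': 11, 't': 9, 'q': 8, 'z': 13}
env['q'] = 8+4 = 12 → {'k': 11, 't': 9, 'q': 12, 'z': 13}
env['e'] = 5 → {'k': 11, 't': 9, 'q': 12, 'z': 13, 'e': 5}
env['u'] = 6 → {'k': 11, 't': 9, 'q': 12, 'z': 13, 'e': 5, 'u': 6}
del 'u' → {'k': 11, 't': 9, 'q': 12, 'z': 13, 'e': 5}
sum of values = 50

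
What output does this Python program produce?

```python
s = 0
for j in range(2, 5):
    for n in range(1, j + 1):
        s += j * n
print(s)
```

64

j=2,n=1: s = 0+2 = 2
j=2,n=2: s = 2+4 = 6
j=3,n=1: s = 6+3 = 9
j=3,n=2: s = 9+6 = 15
j=3,n=3: s = 15+9 = 24
j=4,n=1: s = 24+4 = 28
j=4,n=2: s = 28+8 = 36
j=4,n=3: s = 36+12 = 48
j=4,n=4: s = 48+16 = 64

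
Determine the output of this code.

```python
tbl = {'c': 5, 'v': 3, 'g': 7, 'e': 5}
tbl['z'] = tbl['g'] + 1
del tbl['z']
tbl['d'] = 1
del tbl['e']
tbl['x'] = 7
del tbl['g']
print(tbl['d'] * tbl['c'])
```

tbl['z'] = tbl['g']+1 = 8 → {'c': 5, 'v': 3, 'g': 7, 'e': 5, 'z': 8}
del 'z' → {'c': 5, 'v': 3, 'g': 7, 'e': 5}
tbl['d'] = 1 → {'c': 5, 'v': 3, 'g': 7, 'e': 5, 'd': 1}
del 'e' → {'c': 5, 'v': 3, 'g': 7, 'd': 1}
tbl['x'] = 7 → {'c': 5, 'v': 3, 'g': 7, 'd': 1, 'x': 7}
del 'g' → {'c': 5, 'v': 3, 'd': 1, 'x': 7}
tbl['d']*tbl['c'] = 1*5 = 5

5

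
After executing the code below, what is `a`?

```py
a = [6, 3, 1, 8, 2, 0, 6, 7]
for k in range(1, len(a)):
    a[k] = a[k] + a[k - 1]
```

[6, 9, 10, 18, 20, 20, 26, 33]

k=1: a[1] = 3+6 = 9 → [6, 9, 1, 8, 2, 0, 6, 7]
k=2: a[2] = 1+9 = 10 → [6, 9, 10, 8, 2, 0, 6, 7]
k=3: a[3] = 8+10 = 18 → [6, 9, 10, 18, 2, 0, 6, 7]
k=4: a[4] = 2+18 = 20 → [6, 9, 10, 18, 20, 0, 6, 7]
k=5: a[5] = 0+20 = 20 → [6, 9, 10, 18, 20, 20, 6, 7]
k=6: a[6] = 6+20 = 26 → [6, 9, 10, 18, 20, 20, 26, 7]
k=7: a[7] = 7+26 = 33 → [6, 9, 10, 18, 20, 20, 26, 33]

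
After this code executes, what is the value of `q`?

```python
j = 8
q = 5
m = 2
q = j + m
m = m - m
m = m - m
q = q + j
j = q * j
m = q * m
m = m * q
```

18

q = 8+2 = 10
m = 2-2 = 0
m = 0-0 = 0
q = 10+8 = 18
j = 18*8 = 144
m = 18*0 = 0
m = 0*18 = 0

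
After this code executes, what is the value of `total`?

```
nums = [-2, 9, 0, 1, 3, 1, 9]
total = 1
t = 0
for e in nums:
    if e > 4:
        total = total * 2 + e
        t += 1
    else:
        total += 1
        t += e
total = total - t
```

38

e=-2: not >4, total = 1+1 = 2; t=-2
e=9: >4, total = 2*2+9 = 13; t=-1
e=0: not >4, total = 13+1 = 14; t=-1
e=1: not >4, total = 14+1 = 15; t=0
e=3: not >4, total = 15+1 = 16; t=3
e=1: not >4, total = 16+1 = 17; t=4
e=9: >4, total = 17*2+9 = 43; t=5
total-t = 43-5 = 38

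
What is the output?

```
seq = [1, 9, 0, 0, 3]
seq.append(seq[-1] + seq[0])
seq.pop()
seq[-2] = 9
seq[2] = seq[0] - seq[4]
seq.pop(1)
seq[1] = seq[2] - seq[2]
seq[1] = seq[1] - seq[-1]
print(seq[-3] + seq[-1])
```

append seq[-1]+seq[0] = 3+1 = 4 → [1, 9, 0, 0, 3, 4]
pop() removes 4 → [1, 9, 0, 0, 3]
seq[-2] = 9 → [1, 9, 0, 9, 3]
seq[2] = seq[0]-seq[4] = 1-3 = -2 → [1, 9, -2, 9, 3]
pop(1) removes 9 → [1, -2, 9, 3]
seq[1] = seq[2]-seq[2] = 9-9 = 0 → [1, 0, 9, 3]
seq[1] = seq[1]-seq[-1] = 0-3 = -3 → [1, -3, 9, 3]
seq[-3]+seq[-1] = (-3)+3 = 0

0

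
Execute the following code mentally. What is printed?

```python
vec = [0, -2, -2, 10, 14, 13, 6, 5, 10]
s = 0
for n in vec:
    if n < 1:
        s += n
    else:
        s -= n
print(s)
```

-62

n=0: <1, s = 0+0 = 0
n=-2: <1, s = 0+(-2) = -2
n=-2: <1, s = (-2)+(-2) = -4
n=10: not <1, s = (-4)-10 = -14
n=14: not <1, s = (-14)-14 = -28
n=13: not <1, s = (-28)-13 = -41
n=6: not <1, s = (-41)-6 = -47
n=5: not <1, s = (-47)-5 = -52
n=10: not <1, s = (-52)-10 = -62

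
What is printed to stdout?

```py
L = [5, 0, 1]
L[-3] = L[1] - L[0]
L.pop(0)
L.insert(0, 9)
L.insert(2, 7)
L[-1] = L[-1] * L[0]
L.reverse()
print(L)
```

[9, 7, 0, 9]

L[-3] = L[1]-L[0] = 0-5 = -5 → [-5, 0, 1]
pop(0) removes -5 → [0, 1]
insert 9 at 0 → [9, 0, 1]
insert 7 at 2 → [9, 0, 7, 1]
L[-1] = L[-1]*L[0] = 1*9 = 9 → [9, 0, 7, 9]
reverse → [9, 7, 0, 9]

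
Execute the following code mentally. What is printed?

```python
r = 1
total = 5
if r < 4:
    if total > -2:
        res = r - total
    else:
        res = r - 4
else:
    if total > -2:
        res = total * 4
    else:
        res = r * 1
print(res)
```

r=1, total=5
r < 4 is True; total > -2 is True
→ res = r - total = -4

-4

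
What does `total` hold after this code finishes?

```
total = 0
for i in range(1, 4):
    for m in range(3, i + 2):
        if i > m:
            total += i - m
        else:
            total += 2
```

i=2,m=3: not 2>3, total = 0+2 = 2
i=3,m=3: not 3>3, total = 2+2 = 4
i=3,m=4: not 3>4, total = 4+2 = 6

6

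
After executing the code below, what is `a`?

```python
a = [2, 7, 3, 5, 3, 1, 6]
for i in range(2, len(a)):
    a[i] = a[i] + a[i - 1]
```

i=2: a[2] = 3+7 = 10 → [2, 7, 10, 5, 3, 1, 6]
i=3: a[3] = 5+10 = 15 → [2, 7, 10, 15, 3, 1, 6]
i=4: a[4] = 3+15 = 18 → [2, 7, 10, 15, 18, 1, 6]
i=5: a[5] = 1+18 = 19 → [2, 7, 10, 15, 18, 19, 6]
i=6: a[6] = 6+19 = 25 → [2, 7, 10, 15, 18, 19, 25]

[2, 7, 10, 15, 18, 19, 25]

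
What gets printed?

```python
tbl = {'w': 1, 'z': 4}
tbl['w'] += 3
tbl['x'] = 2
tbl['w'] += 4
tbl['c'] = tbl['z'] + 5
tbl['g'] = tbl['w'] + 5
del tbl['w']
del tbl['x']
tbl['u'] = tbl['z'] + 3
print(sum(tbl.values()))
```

tbl['w'] = 1+3 = 4 → {'w': 4, 'z': 4}
tbl['x'] = 2 → {'w': 4, 'z': 4, 'x': 2}
tbl['w'] = 4+4 = 8 → {'w': 8, 'z': 4, 'x': 2}
tbl['c'] = tbl['z']+5 = 9 → {'w': 8, 'z': 4, 'x': 2, 'c': 9}
tbl['g'] = tbl['w']+5 = 13 → {'w': 8, 'z': 4, 'x': 2, 'c': 9, 'g': 13}
del 'w' → {'z': 4, 'x': 2, 'c': 9, 'g': 13}
del 'x' → {'z': 4, 'c': 9, 'g': 13}
tbl['u'] = tbl['z']+3 = 7 → {'z': 4, 'c': 9, 'g': 13, 'u': 7}
sum of values = 33

33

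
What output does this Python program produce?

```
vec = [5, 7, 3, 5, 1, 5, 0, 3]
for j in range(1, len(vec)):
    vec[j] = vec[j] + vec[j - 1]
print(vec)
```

j=1: vec[1] = 7+5 = 12 → [5, 12, 3, 5, 1, 5, 0, 3]
j=2: vec[2] = 3+12 = 15 → [5, 12, 15, 5, 1, 5, 0, 3]
j=3: vec[3] = 5+15 = 20 → [5, 12, 15, 20, 1, 5, 0, 3]
j=4: vec[4] = 1+20 = 21 → [5, 12, 15, 20, 21, 5, 0, 3]
j=5: vec[5] = 5+21 = 26 → [5, 12, 15, 20, 21, 26, 0, 3]
j=6: vec[6] = 0+26 = 26 → [5, 12, 15, 20, 21, 26, 26, 3]
j=7: vec[7] = 3+26 = 29 → [5, 12, 15, 20, 21, 26, 26, 29]

[5, 12, 15, 20, 21, 26, 26, 29]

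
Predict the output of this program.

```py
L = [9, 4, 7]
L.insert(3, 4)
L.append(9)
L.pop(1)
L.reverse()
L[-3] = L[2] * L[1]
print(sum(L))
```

53

insert 4 at 3 → [9, 4, 7, 4]
append 9 → [9, 4, 7, 4, 9]
pop(1) removes 4 → [9, 7, 4, 9]
reverse → [9, 4, 7, 9]
L[-3] = L[2]*L[1] = 7*4 = 28 → [9, 28, 7, 9]
sum = 53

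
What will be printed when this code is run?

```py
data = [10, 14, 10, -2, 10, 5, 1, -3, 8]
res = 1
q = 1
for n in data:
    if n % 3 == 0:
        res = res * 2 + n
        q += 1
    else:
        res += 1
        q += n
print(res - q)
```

-44

n=10: not %3==0, res = 1+1 = 2; q=11
n=14: not %3==0, res = 2+1 = 3; q=25
n=10: not %3==0, res = 3+1 = 4; q=35
n=-2: not %3==0, res = 4+1 = 5; q=33
n=10: not %3==0, res = 5+1 = 6; q=43
n=5: not %3==0, res = 6+1 = 7; q=48
n=1: not %3==0, res = 7+1 = 8; q=49
n=-3: %3==0, res = 8*2+(-3) = 13; q=50
n=8: not %3==0, res = 13+1 = 14; q=58
res-q = 14-58 = -44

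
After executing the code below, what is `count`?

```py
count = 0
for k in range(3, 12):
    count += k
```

63

k=3: count = 0+3 = 3
k=4: count = 3+4 = 7
k=5: count = 7+5 = 12
k=6: count = 12+6 = 18
k=7: count = 18+7 = 25
k=8: count = 25+8 = 33
k=9: count = 33+9 = 42
k=10: count = 42+10 = 52
k=11: count = 52+11 = 63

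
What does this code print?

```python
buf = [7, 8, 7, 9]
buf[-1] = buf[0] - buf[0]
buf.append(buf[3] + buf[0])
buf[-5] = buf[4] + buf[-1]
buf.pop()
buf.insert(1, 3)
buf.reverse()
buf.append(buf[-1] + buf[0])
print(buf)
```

[0, 7, 8, 3, 14, 14]

buf[-1] = buf[0]-buf[0] = 7-7 = 0 → [7, 8, 7, 0]
append buf[3]+buf[0] = 0+7 = 7 → [7, 8, 7, 0, 7]
buf[-5] = buf[4]+buf[-1] = 7+7 = 14 → [14, 8, 7, 0, 7]
pop() removes 7 → [14, 8, 7, 0]
insert 3 at 1 → [14, 3, 8, 7, 0]
reverse → [0, 7, 8, 3, 14]
append buf[-1]+buf[0] = 14+0 = 14 → [0, 7, 8, 3, 14, 14]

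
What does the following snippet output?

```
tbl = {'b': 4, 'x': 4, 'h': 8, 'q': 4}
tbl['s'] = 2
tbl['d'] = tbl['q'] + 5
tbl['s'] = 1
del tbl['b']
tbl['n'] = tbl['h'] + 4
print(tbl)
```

{'x': 4, 'h': 8, 'q': 4, 's': 1, 'd': 9, 'n': 12}

tbl['s'] = 2 → {'b': 4, 'x': 4, 'h': 8, 'q': 4, 's': 2}
tbl['d'] = tbl['q']+5 = 9 → {'b': 4, 'x': 4, 'h': 8, 'q': 4, 's': 2, 'd': 9}
tbl['s'] = 1 → {'b': 4, 'x': 4, 'h': 8, 'q': 4, 's': 1, 'd': 9}
del 'b' → {'x': 4, 'h': 8, 'q': 4, 's': 1, 'd': 9}
tbl['n'] = tbl['h']+4 = 12 → {'x': 4, 'h': 8, 'q': 4, 's': 1, 'd': 9, 'n': 12}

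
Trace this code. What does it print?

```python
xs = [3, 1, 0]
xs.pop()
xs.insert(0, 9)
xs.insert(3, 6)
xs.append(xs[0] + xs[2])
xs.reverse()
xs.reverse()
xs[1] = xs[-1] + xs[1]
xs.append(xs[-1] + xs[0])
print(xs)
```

[9, 13, 1, 6, 10, 19]

pop() removes 0 → [3, 1]
insert 9 at 0 → [9, 3, 1]
insert 6 at 3 → [9, 3, 1, 6]
append xs[0]+xs[2] = 9+1 = 10 → [9, 3, 1, 6, 10]
reverse → [10, 6, 1, 3, 9]
reverse → [9, 3, 1, 6, 10]
xs[1] = xs[-1]+xs[1] = 10+3 = 13 → [9, 13, 1, 6, 10]
append xs[-1]+xs[0] = 10+9 = 19 → [9, 13, 1, 6, 10, 19]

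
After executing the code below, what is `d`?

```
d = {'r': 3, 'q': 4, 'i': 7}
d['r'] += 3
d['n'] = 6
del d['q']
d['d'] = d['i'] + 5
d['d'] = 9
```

d['r'] = 3+3 = 6 → {'r': 6, 'q': 4, 'i': 7}
d['n'] = 6 → {'r': 6, 'q': 4, 'i': 7, 'n': 6}
del 'q' → {'r': 6, 'i': 7, 'n': 6}
d['d'] = d['i']+5 = 12 → {'r': 6, 'i': 7, 'n': 6, 'd': 12}
d['d'] = 9 → {'r': 6, 'i': 7, 'n': 6, 'd': 9}

{'r': 6, 'i': 7, 'n': 6, 'd': 9}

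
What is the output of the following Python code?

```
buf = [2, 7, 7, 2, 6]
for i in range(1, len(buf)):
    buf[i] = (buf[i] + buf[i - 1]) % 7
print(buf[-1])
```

i=1: buf[1] = (7+2)%7 = 2 → [2, 2, 7, 2, 6]
i=2: buf[2] = (7+2)%7 = 2 → [2, 2, 2, 2, 6]
i=3: buf[3] = (2+2)%7 = 4 → [2, 2, 2, 4, 6]
i=4: buf[4] = (6+4)%7 = 3 → [2, 2, 2, 4, 3]

3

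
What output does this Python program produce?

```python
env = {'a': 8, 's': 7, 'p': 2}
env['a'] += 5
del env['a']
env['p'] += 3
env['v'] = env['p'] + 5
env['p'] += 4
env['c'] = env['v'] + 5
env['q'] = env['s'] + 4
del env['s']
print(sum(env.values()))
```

45

env['a'] = 8+5 = 13 → {'a': 13, 's': 7, 'p': 2}
del 'a' → {'s': 7, 'p': 2}
env['p'] = 2+3 = 5 → {'s': 7, 'p': 5}
env['v'] = env['p']+5 = 10 → {'s': 7, 'p': 5, 'v': 10}
env['p'] = 5+4 = 9 → {'s': 7, 'p': 9, 'v': 10}
env['c'] = env['v']+5 = 15 → {'s': 7, 'p': 9, 'v': 10, 'c': 15}
env['q'] = env['s']+4 = 11 → {'s': 7, 'p': 9, 'v': 10, 'c': 15, 'q': 11}
del 's' → {'p': 9, 'v': 10, 'c': 15, 'q': 11}
sum of values = 45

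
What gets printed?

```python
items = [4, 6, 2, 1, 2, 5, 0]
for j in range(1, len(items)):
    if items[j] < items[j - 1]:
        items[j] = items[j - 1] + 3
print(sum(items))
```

85

j=1: 6>=4, unchanged → [4, 6, 2, 1, 2, 5, 0]
j=2: 2<6, items[2] = 6+3 = 9 → [4, 6, 9, 1, 2, 5, 0]
j=3: 1<9, items[3] = 9+3 = 12 → [4, 6, 9, 12, 2, 5, 0]
j=4: 2<12, items[4] = 12+3 = 15 → [4, 6, 9, 12, 15, 5, 0]
j=5: 5<15, items[5] = 15+3 = 18 → [4, 6, 9, 12, 15, 18, 0]
j=6: 0<18, items[6] = 18+3 = 21 → [4, 6, 9, 12, 15, 18, 21]
sum = 85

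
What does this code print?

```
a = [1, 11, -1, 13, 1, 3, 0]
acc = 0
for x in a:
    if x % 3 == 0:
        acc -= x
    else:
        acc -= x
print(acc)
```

x=1: not %3==0, acc = 0-1 = -1
x=11: not %3==0, acc = (-1)-11 = -12
x=-1: not %3==0, acc = (-12)-(-1) = -11
x=13: not %3==0, acc = (-11)-13 = -24
x=1: not %3==0, acc = (-24)-1 = -25
x=3: %3==0, acc = (-25)-3 = -28
x=0: %3==0, acc = (-28)-0 = -28

-28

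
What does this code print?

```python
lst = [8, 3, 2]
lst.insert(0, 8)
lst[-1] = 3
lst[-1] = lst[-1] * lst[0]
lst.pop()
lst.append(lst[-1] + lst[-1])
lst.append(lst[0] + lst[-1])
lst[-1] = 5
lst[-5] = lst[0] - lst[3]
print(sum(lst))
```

24

insert 8 at 0 → [8, 8, 3, 2]
lst[-1] = 3 → [8, 8, 3, 3]
lst[-1] = lst[-1]*lst[0] = 3*8 = 24 → [8, 8, 3, 24]
pop() removes 24 → [8, 8, 3]
append lst[-1]+lst[-1] = 3+3 = 6 → [8, 8, 3, 6]
append lst[0]+lst[-1] = 8+6 = 14 → [8, 8, 3, 6, 14]
lst[-1] = 5 → [8, 8, 3, 6, 5]
lst[-5] = lst[0]-lst[3] = 8-6 = 2 → [2, 8, 3, 6, 5]
sum = 24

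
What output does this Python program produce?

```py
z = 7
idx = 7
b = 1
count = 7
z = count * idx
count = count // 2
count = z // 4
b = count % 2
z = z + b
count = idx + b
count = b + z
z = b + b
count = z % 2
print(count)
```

z = 7*7 = 49
count = 7//2 = 3
count = 49//4 = 12
b = 12%2 = 0
z = 49+0 = 49
count = 7+0 = 7
count = 0+49 = 49
z = 0+0 = 0
count = 0%2 = 0

0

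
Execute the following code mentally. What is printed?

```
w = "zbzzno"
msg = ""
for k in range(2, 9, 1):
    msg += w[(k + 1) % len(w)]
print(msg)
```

znozbzz

k=2: add w[3]='z' → 'z'
k=3: add w[4]='n' → 'zn'
k=4: add w[5]='o' → 'zno'
k=5: add w[0]='z' → 'znoz'
k=6: add w[1]='b' → 'znozb'
k=7: add w[2]='z' → 'znozbz'
k=8: add w[3]='z' → 'znozbzz'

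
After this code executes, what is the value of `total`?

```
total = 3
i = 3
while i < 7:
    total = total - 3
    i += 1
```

-9

i=3: total = 3-3 = 0
i=4: total = 0-3 = -3
i=5: total = (-3)-3 = -6
i=6: total = (-6)-3 = -9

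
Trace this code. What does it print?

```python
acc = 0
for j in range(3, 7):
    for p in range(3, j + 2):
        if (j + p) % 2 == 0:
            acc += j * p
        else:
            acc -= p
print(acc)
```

88

j=3,p=3: even sum, acc = 0+9 = 9
j=3,p=4: odd sum, acc = 9-4 = 5
j=4,p=3: odd sum, acc = 5-3 = 2
j=4,p=4: even sum, acc = 2+16 = 18
j=4,p=5: odd sum, acc = 18-5 = 13
j=5,p=3: even sum, acc = 13+15 = 28
j=5,p=4: odd sum, acc = 28-4 = 24
j=5,p=5: even sum, acc = 24+25 = 49
j=5,p=6: odd sum, acc = 49-6 = 43
j=6,p=3: odd sum, acc = 43-3 = 40
j=6,p=4: even sum, acc = 40+24 = 64
j=6,p=5: odd sum, acc = 64-5 = 59
j=6,p=6: even sum, acc = 59+36 = 95
j=6,p=7: odd sum, acc = 95-7 = 88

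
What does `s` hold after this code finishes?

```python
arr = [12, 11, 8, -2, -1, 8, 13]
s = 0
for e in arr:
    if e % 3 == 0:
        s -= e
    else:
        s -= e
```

e=12: %3==0, s = 0-12 = -12
e=11: not %3==0, s = (-12)-11 = -23
e=8: not %3==0, s = (-23)-8 = -31
e=-2: not %3==0, s = (-31)-(-2) = -29
e=-1: not %3==0, s = (-29)-(-1) = -28
e=8: not %3==0, s = (-28)-8 = -36
e=13: not %3==0, s = (-36)-13 = -49

-49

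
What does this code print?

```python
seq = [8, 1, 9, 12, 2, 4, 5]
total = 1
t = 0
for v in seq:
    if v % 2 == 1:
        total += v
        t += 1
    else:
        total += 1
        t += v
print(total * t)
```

580

v=8: not odd, total = 1+1 = 2; t=8
v=1: odd, total = 2+1 = 3; t=9
v=9: odd, total = 3+9 = 12; t=10
v=12: not odd, total = 12+1 = 13; t=22
v=2: not odd, total = 13+1 = 14; t=24
v=4: not odd, total = 14+1 = 15; t=28
v=5: odd, total = 15+5 = 20; t=29
total*t = 20*29 = 580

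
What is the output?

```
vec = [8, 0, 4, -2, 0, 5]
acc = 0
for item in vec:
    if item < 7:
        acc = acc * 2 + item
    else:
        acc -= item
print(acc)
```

item=8: not <7, acc = 0-8 = -8
item=0: <7, acc = (-8)*2+0 = -16
item=4: <7, acc = (-16)*2+4 = -28
item=-2: <7, acc = (-28)*2+(-2) = -58
item=0: <7, acc = (-58)*2+0 = -116
item=5: <7, acc = (-116)*2+5 = -227

-227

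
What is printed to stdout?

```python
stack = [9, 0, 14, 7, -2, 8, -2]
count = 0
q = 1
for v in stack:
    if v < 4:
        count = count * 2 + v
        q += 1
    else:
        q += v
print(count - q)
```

-48

v=9: not <4; q=10
v=0: <4, count = 0*2+0 = 0; q=11
v=14: not <4; q=25
v=7: not <4; q=32
v=-2: <4, count = 0*2+(-2) = -2; q=33
v=8: not <4; q=41
v=-2: <4, count = (-2)*2+(-2) = -6; q=42
count-q = (-6)-42 = -48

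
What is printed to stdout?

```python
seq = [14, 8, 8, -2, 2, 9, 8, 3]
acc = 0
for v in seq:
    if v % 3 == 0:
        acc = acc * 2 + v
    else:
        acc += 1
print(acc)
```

43

v=14: not %3==0, acc = 0+1 = 1
v=8: not %3==0, acc = 1+1 = 2
v=8: not %3==0, acc = 2+1 = 3
v=-2: not %3==0, acc = 3+1 = 4
v=2: not %3==0, acc = 4+1 = 5
v=9: %3==0, acc = 5*2+9 = 19
v=8: not %3==0, acc = 19+1 = 20
v=3: %3==0, acc = 20*2+3 = 43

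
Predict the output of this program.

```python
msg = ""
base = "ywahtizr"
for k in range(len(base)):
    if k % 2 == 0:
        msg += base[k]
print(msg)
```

k=0: add 'y' → 'y'
k=1: skip
k=2: add 'a' → 'ya'
k=3: skip
k=4: add 't' → 'yat'
k=5: skip
k=6: add 'z' → 'yatz'
k=7: skip

yatz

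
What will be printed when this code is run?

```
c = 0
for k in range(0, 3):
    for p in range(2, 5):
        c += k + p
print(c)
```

36

k=0,p=2: c = 0+2 = 2
k=0,p=3: c = 2+3 = 5
k=0,p=4: c = 5+4 = 9
k=1,p=2: c = 9+3 = 12
k=1,p=3: c = 12+4 = 16
k=1,p=4: c = 16+5 = 21
k=2,p=2: c = 21+4 = 25
k=2,p=3: c = 25+5 = 30
k=2,p=4: c = 30+6 = 36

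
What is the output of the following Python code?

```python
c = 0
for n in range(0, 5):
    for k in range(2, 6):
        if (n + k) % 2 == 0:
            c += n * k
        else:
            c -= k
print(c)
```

n=0,k=2: even sum, c = 0+0 = 0
n=0,k=3: odd sum, c = 0-3 = -3
n=0,k=4: even sum, c = (-3)+0 = -3
n=0,k=5: odd sum, c = (-3)-5 = -8
n=1,k=2: odd sum, c = (-8)-2 = -10
n=1,k=3: even sum, c = (-10)+3 = -7
n=1,k=4: odd sum, c = (-7)-4 = -11
n=1,k=5: even sum, c = (-11)+5 = -6
n=2,k=2: even sum, c = (-6)+4 = -2
n=2,k=3: odd sum, c = (-2)-3 = -5
n=2,k=4: even sum, c = (-5)+8 = 3
n=2,k=5: odd sum, c = 3-5 = -2
n=3,k=2: odd sum, c = (-2)-2 = -4
n=3,k=3: even sum, c = (-4)+9 = 5
n=3,k=4: odd sum, c = 5-4 = 1
n=3,k=5: even sum, c = 1+15 = 16
n=4,k=2: even sum, c = 16+8 = 24
n=4,k=3: odd sum, c = 24-3 = 21
n=4,k=4: even sum, c = 21+16 = 37
n=4,k=5: odd sum, c = 37-5 = 32

32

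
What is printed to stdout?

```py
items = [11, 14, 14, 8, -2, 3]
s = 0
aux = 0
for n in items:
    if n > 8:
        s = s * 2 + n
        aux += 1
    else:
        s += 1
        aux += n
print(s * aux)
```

n=11: >8, s = 0*2+11 = 11; aux=1
n=14: >8, s = 11*2+14 = 36; aux=2
n=14: >8, s = 36*2+14 = 86; aux=3
n=8: not >8, s = 86+1 = 87; aux=11
n=-2: not >8, s = 87+1 = 88; aux=9
n=3: not >8, s = 88+1 = 89; aux=12
s*aux = 89*12 = 1068

1068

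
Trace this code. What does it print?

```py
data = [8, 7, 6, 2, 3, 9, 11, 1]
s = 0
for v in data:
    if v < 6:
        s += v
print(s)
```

6

v=8: not <6
v=7: not <6
v=6: not <6
v=2: <6, s = 0+2 = 2
v=3: <6, s = 2+3 = 5
v=9: not <6
v=11: not <6
v=1: <6, s = 5+1 = 6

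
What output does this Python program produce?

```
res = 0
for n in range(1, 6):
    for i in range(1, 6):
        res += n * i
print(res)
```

225

n=1,i=1: res = 0+1 = 1
n=1,i=2: res = 1+2 = 3
n=1,i=3: res = 3+3 = 6
n=1,i=4: res = 6+4 = 10
n=1,i=5: res = 10+5 = 15
n=2,i=1: res = 15+2 = 17
n=2,i=2: res = 17+4 = 21
n=2,i=3: res = 21+6 = 27
n=2,i=4: res = 27+8 = 35
n=2,i=5: res = 35+10 = 45
n=3,i=1: res = 45+3 = 48
n=3,i=2: res = 48+6 = 54
n=3,i=3: res = 54+9 = 63
n=3,i=4: res = 63+12 = 75
n=3,i=5: res = 75+15 = 90
n=4,i=1: res = 90+4 = 94
n=4,i=2: res = 94+8 = 102
n=4,i=3: res = 102+12 = 114
n=4,i=4: res = 114+16 = 130
n=4,i=5: res = 130+20 = 150
n=5,i=1: res = 150+5 = 155
n=5,i=2: res = 155+10 = 165
n=5,i=3: res = 165+15 = 180
n=5,i=4: res = 180+20 = 200
n=5,i=5: res = 200+25 = 225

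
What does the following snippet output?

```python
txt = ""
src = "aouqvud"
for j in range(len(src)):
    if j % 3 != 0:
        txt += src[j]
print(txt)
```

ouvu

j=0: skip
j=1: add 'o' → 'o'
j=2: add 'u' → 'ou'
j=3: skip
j=4: add 'v' → 'ouv'
j=5: add 'u' → 'ouvu'
j=6: skip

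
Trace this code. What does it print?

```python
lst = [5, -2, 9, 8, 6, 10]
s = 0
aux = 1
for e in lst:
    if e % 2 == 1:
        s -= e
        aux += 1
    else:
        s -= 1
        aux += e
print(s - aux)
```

e=5: odd, s = 0-5 = -5; aux=2
e=-2: not odd, s = (-5)-1 = -6; aux=0
e=9: odd, s = (-6)-9 = -15; aux=1
e=8: not odd, s = (-15)-1 = -16; aux=9
e=6: not odd, s = (-16)-1 = -17; aux=15
e=10: not odd, s = (-17)-1 = -18; aux=25
s-aux = (-18)-25 = -43

-43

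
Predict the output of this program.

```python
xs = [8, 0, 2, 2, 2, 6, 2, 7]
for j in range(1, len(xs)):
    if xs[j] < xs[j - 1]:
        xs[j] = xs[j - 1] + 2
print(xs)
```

j=1: 0<8, xs[1] = 8+2 = 10 → [8, 10, 2, 2, 2, 6, 2, 7]
j=2: 2<10, xs[2] = 10+2 = 12 → [8, 10, 12, 2, 2, 6, 2, 7]
j=3: 2<12, xs[3] = 12+2 = 14 → [8, 10, 12, 14, 2, 6, 2, 7]
j=4: 2<14, xs[4] = 14+2 = 16 → [8, 10, 12, 14, 16, 6, 2, 7]
j=5: 6<16, xs[5] = 16+2 = 18 → [8, 10, 12, 14, 16, 18, 2, 7]
j=6: 2<18, xs[6] = 18+2 = 20 → [8, 10, 12, 14, 16, 18, 20, 7]
j=7: 7<20, xs[7] = 20+2 = 22 → [8, 10, 12, 14, 16, 18, 20, 22]

[8, 10, 12, 14, 16, 18, 20, 22]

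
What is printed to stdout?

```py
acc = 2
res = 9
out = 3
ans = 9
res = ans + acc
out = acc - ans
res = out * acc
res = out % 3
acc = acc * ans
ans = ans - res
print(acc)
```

18

res = 9+2 = 11
out = 2-9 = -7
res = (-7)*2 = -14
res = (-7)%3 = 2
acc = 2*9 = 18
ans = 9-2 = 7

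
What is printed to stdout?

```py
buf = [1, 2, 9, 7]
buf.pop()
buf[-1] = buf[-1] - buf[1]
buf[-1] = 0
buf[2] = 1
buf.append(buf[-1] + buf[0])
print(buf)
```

[1, 2, 1, 2]

pop() removes 7 → [1, 2, 9]
buf[-1] = buf[-1]-buf[1] = 9-2 = 7 → [1, 2, 7]
buf[-1] = 0 → [1, 2, 0]
buf[2] = 1 → [1, 2, 1]
append buf[-1]+buf[0] = 1+1 = 2 → [1, 2, 1, 2]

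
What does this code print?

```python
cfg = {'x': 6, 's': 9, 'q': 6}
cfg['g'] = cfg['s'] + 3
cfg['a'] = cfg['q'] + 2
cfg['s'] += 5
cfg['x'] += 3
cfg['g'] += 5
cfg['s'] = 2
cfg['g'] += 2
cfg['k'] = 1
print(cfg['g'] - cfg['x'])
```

10

cfg['g'] = cfg['s']+3 = 12 → {'x': 6, 's': 9, 'q': 6, 'g': 12}
cfg['a'] = cfg['q']+2 = 8 → {'x': 6, 's': 9, 'q': 6, 'g': 12, 'a': 8}
cfg['s'] = 9+5 = 14 → {'x': 6, 's': 14, 'q': 6, 'g': 12, 'a': 8}
cfg['x'] = 6+3 = 9 → {'x': 9, 's': 14, 'q': 6, 'g': 12, 'a': 8}
cfg['g'] = 12+5 = 17 → {'x': 9, 's': 14, 'q': 6, 'g': 17, 'a': 8}
cfg['s'] = 2 → {'x': 9, 's': 2, 'q': 6, 'g': 17, 'a': 8}
cfg['g'] = 17+2 = 19 → {'x': 9, 's': 2, 'q': 6, 'g': 19, 'a': 8}
cfg['k'] = 1 → {'x': 9, 's': 2, 'q': 6, 'g': 19, 'a': 8, 'k': 1}
cfg['g']-cfg['x'] = 19-9 = 10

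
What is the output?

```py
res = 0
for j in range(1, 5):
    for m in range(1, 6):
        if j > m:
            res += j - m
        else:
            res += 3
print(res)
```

j=1,m=1: not 1>1, res = 0+3 = 3
j=1,m=2: not 1>2, res = 3+3 = 6
j=1,m=3: not 1>3, res = 6+3 = 9
j=1,m=4: not 1>4, res = 9+3 = 12
j=1,m=5: not 1>5, res = 12+3 = 15
j=2,m=1: 2>1, res = 15+1 = 16
j=2,m=2: not 2>2, res = 16+3 = 19
j=2,m=3: not 2>3, res = 19+3 = 22
j=2,m=4: not 2>4, res = 22+3 = 25
j=2,m=5: not 2>5, res = 25+3 = 28
j=3,m=1: 3>1, res = 28+2 = 30
j=3,m=2: 3>2, res = 30+1 = 31
j=3,m=3: not 3>3, res = 31+3 = 34
j=3,m=4: not 3>4, res = 34+3 = 37
j=3,m=5: not 3>5, res = 37+3 = 40
j=4,m=1: 4>1, res = 40+3 = 43
j=4,m=2: 4>2, res = 43+2 = 45
j=4,m=3: 4>3, res = 45+1 = 46
j=4,m=4: not 4>4, res = 46+3 = 49
j=4,m=5: not 4>5, res = 49+3 = 52

52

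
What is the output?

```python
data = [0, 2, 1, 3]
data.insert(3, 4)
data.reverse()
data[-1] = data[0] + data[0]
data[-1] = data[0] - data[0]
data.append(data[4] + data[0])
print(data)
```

[3, 4, 1, 2, 0, 3]

insert 4 at 3 → [0, 2, 1, 4, 3]
reverse → [3, 4, 1, 2, 0]
data[-1] = data[0]+data[0] = 3+3 = 6 → [3, 4, 1, 2, 6]
data[-1] = data[0]-data[0] = 3-3 = 0 → [3, 4, 1, 2, 0]
append data[4]+data[0] = 0+3 = 3 → [3, 4, 1, 2, 0, 3]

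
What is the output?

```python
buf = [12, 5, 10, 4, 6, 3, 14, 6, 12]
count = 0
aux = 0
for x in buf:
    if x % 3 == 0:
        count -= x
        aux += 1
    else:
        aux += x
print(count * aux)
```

x=12: %3==0, count = 0-12 = -12; aux=1
x=5: not %3==0; aux=6
x=10: not %3==0; aux=16
x=4: not %3==0; aux=20
x=6: %3==0, count = (-12)-6 = -18; aux=21
x=3: %3==0, count = (-18)-3 = -21; aux=22
x=14: not %3==0; aux=36
x=6: %3==0, count = (-21)-6 = -27; aux=37
x=12: %3==0, count = (-27)-12 = -39; aux=38
count*aux = (-39)*38 = -1482

-1482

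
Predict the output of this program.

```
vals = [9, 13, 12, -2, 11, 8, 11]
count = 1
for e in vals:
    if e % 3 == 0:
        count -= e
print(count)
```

e=9: %3==0, count = 1-9 = -8
e=13: not %3==0
e=12: %3==0, count = (-8)-12 = -20
e=-2: not %3==0
e=11: not %3==0
e=8: not %3==0
e=11: not %3==0

-20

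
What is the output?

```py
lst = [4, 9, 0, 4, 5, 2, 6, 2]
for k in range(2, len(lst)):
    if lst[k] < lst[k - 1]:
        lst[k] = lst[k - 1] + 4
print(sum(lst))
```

151

k=2: 0<9, lst[2] = 9+4 = 13 → [4, 9, 13, 4, 5, 2, 6, 2]
k=3: 4<13, lst[3] = 13+4 = 17 → [4, 9, 13, 17, 5, 2, 6, 2]
k=4: 5<17, lst[4] = 17+4 = 21 → [4, 9, 13, 17, 21, 2, 6, 2]
k=5: 2<21, lst[5] = 21+4 = 25 → [4, 9, 13, 17, 21, 25, 6, 2]
k=6: 6<25, lst[6] = 25+4 = 29 → [4, 9, 13, 17, 21, 25, 29, 2]
k=7: 2<29, lst[7] = 29+4 = 33 → [4, 9, 13, 17, 21, 25, 29, 33]
sum = 151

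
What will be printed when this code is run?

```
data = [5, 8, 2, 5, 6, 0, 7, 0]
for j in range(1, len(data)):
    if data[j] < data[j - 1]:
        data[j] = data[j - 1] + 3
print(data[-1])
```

j=1: 8>=5, unchanged → [5, 8, 2, 5, 6, 0, 7, 0]
j=2: 2<8, data[2] = 8+3 = 11 → [5, 8, 11, 5, 6, 0, 7, 0]
j=3: 5<11, data[3] = 11+3 = 14 → [5, 8, 11, 14, 6, 0, 7, 0]
j=4: 6<14, data[4] = 14+3 = 17 → [5, 8, 11, 14, 17, 0, 7, 0]
j=5: 0<17, data[5] = 17+3 = 20 → [5, 8, 11, 14, 17, 20, 7, 0]
j=6: 7<20, data[6] = 20+3 = 23 → [5, 8, 11, 14, 17, 20, 23, 0]
j=7: 0<23, data[7] = 23+3 = 26 → [5, 8, 11, 14, 17, 20, 23, 26]

26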